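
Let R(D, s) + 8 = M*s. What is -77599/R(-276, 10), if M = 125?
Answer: -77599/1242 ≈ -62.479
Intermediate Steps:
R(D, s) = -8 + 125*s
-77599/R(-276, 10) = -77599/(-8 + 125*10) = -77599/(-8 + 1250) = -77599/1242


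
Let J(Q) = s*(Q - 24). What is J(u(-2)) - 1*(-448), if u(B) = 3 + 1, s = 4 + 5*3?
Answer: 68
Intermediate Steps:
s = 19 (s = 4 + 15 = 19)
u(B) = 4
J(Q) = -456 + 19*Q (J(Q) = 19*(Q - 24) = 19*(-24 + Q) = -456 + 19*Q)
J(u(-2)) - 1*(-448) = (-456 + 19*4) - 1*(-448) = (-456 + 76) + 448 = -380 + 448 = 68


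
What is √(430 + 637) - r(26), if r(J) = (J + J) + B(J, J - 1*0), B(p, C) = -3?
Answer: -49 + √1067 ≈ -16.335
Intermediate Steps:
r(J) = -3 + 2*J (r(J) = (J + J) - 3 = 2*J - 3 = -3 + 2*J)
√(430 + 637) - r(26) = √(430 + 637) - (-3 + 2*26) = √1067 - (-3 + 52) = √1067 - 1*49 = √1067 - 49 = -49 + √1067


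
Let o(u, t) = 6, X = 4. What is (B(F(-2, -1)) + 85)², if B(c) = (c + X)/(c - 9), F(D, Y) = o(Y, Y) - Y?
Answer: 25281/4 ≈ 6320.3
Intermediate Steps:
F(D, Y) = 6 - Y
B(c) = (4 + c)/(-9 + c) (B(c) = (c + 4)/(c - 9) = (4 + c)/(-9 + c))
(B(F(-2, -1)) + 85)² = ((4 + (6 - 1*(-1)))/(-9 + (6 - 1*(-1))) + 85)² = ((4 + (6 + 1))/(-9 + (6 + 1)) + 85)² = ((4 + 7)/(-9 + 7) + 85)² = (11/(-2) + 85)² = (-½*11 + 85)² = (-11/2 + 85)² = (159/2)² = 25281/4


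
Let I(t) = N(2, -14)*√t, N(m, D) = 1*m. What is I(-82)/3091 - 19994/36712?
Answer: -769/1412 + 2*I*√82/3091 ≈ -0.54462 + 0.0058592*I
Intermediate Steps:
N(m, D) = m
I(t) = 2*√t
I(-82)/3091 - 19994/36712 = (2*√(-82))/3091 - 19994/36712 = (2*(I*√82))*(1/3091) - 19994*1/36712 = (2*I*√82)*(1/3091) - 769/1412 = 2*I*√82/3091 - 769/1412 = -769/1412 + 2*I*√82/3091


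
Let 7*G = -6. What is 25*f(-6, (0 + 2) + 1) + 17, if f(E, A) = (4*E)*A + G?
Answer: -12631/7 ≈ -1804.4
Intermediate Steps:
G = -6/7 (G = (⅐)*(-6) = -6/7 ≈ -0.85714)
f(E, A) = -6/7 + 4*A*E (f(E, A) = (4*E)*A - 6/7 = 4*A*E - 6/7 = -6/7 + 4*A*E)
25*f(-6, (0 + 2) + 1) + 17 = 25*(-6/7 + 4*((0 + 2) + 1)*(-6)) + 17 = 25*(-6/7 + 4*(2 + 1)*(-6)) + 17 = 25*(-6/7 + 4*3*(-6)) + 17 = 25*(-6/7 - 72) + 17 = 25*(-510/7) + 17 = -12750/7 + 17 = -12631/7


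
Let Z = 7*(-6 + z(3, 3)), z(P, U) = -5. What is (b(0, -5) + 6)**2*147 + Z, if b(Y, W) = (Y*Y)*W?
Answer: 5215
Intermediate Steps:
b(Y, W) = W*Y**2 (b(Y, W) = Y**2*W = W*Y**2)
Z = -77 (Z = 7*(-6 - 5) = 7*(-11) = -77)
(b(0, -5) + 6)**2*147 + Z = (-5*0**2 + 6)**2*147 - 77 = (-5*0 + 6)**2*147 - 77 = (0 + 6)**2*147 - 77 = 6**2*147 - 77 = 36*147 - 77 = 5292 - 77 = 5215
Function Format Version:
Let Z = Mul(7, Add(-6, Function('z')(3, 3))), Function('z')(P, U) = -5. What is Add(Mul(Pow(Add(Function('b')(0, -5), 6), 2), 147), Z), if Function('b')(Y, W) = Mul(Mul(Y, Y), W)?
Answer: 5215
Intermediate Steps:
Function('b')(Y, W) = Mul(W, Pow(Y, 2)) (Function('b')(Y, W) = Mul(Pow(Y, 2), W) = Mul(W, Pow(Y, 2)))
Z = -77 (Z = Mul(7, Add(-6, -5)) = Mul(7, -11) = -77)
Add(Mul(Pow(Add(Function('b')(0, -5), 6), 2), 147), Z) = Add(Mul(Pow(Add(Mul(-5, Pow(0, 2)), 6), 2), 147), -77) = Add(Mul(Pow(Add(Mul(-5, 0), 6), 2), 147), -77) = Add(Mul(Pow(Add(0, 6), 2), 147), -77) = Add(Mul(Pow(6, 2), 147), -77) = Add(Mul(36, 147), -77) = Add(5292, -77) = 5215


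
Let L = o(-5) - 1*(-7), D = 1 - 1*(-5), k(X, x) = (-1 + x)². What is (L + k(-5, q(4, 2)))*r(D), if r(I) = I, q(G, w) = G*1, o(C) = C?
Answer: 66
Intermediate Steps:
q(G, w) = G
D = 6 (D = 1 + 5 = 6)
L = 2 (L = -5 - 1*(-7) = -5 + 7 = 2)
(L + k(-5, q(4, 2)))*r(D) = (2 + (-1 + 4)²)*6 = (2 + 3²)*6 = (2 + 9)*6 = 11*6 = 66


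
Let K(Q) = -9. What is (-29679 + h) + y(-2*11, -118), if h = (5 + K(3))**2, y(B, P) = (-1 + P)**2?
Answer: -15502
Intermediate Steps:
h = 16 (h = (5 - 9)**2 = (-4)**2 = 16)
(-29679 + h) + y(-2*11, -118) = (-29679 + 16) + (-1 - 118)**2 = -29663 + (-119)**2 = -29663 + 14161 = -15502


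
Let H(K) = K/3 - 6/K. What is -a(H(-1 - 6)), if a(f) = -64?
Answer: 64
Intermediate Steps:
H(K) = -6/K + K/3 (H(K) = K*(1/3) - 6/K = K/3 - 6/K = -6/K + K/3)
-a(H(-1 - 6)) = -1*(-64) = 64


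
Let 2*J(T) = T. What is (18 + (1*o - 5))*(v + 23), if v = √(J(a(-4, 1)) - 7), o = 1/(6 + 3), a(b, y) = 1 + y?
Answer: 2714/9 + 118*I*√6/9 ≈ 301.56 + 32.116*I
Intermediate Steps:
o = ⅑ (o = 1/9 = ⅑ ≈ 0.11111)
J(T) = T/2
v = I*√6 (v = √((1 + 1)/2 - 7) = √((½)*2 - 7) = √(1 - 7) = √(-6) = I*√6 ≈ 2.4495*I)
(18 + (1*o - 5))*(v + 23) = (18 + (1*(⅑) - 5))*(I*√6 + 23) = (18 + (⅑ - 5))*(23 + I*√6) = (18 - 44/9)*(23 + I*√6) = 118*(23 + I*√6)/9 = 2714/9 + 118*I*√6/9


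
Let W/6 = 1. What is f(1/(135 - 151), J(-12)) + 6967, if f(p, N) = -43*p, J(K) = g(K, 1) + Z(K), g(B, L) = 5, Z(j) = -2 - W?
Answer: 111515/16 ≈ 6969.7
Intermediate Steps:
W = 6 (W = 6*1 = 6)
Z(j) = -8 (Z(j) = -2 - 1*6 = -2 - 6 = -8)
J(K) = -3 (J(K) = 5 - 8 = -3)
f(1/(135 - 151), J(-12)) + 6967 = -43/(135 - 151) + 6967 = -43/(-16) + 6967 = -43*(-1/16) + 6967 = 43/16 + 6967 = 111515/16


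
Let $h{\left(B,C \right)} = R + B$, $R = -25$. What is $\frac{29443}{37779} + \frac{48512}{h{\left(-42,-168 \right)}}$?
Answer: $- \frac{1830762167}{2531193} \approx -723.28$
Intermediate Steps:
$h{\left(B,C \right)} = -25 + B$
$\frac{29443}{37779} + \frac{48512}{h{\left(-42,-168 \right)}} = \frac{29443}{37779} + \frac{48512}{-25 - 42} = 29443 \cdot \frac{1}{37779} + \frac{48512}{-67} = \frac{29443}{37779} + 48512 \left(- \frac{1}{67}\right) = \frac{29443}{37779} - \frac{48512}{67} = - \frac{1830762167}{2531193}$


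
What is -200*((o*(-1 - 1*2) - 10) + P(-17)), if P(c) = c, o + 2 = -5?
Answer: 1200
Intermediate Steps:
o = -7 (o = -2 - 5 = -7)
-200*((o*(-1 - 1*2) - 10) + P(-17)) = -200*((-7*(-1 - 1*2) - 10) - 17) = -200*((-7*(-1 - 2) - 10) - 17) = -200*((-7*(-3) - 10) - 17) = -200*((21 - 10) - 17) = -200*(11 - 17) = -200*(-6) = 1200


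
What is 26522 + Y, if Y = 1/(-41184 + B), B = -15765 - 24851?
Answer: 2169499599/81800 ≈ 26522.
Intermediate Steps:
B = -40616
Y = -1/81800 (Y = 1/(-41184 - 40616) = 1/(-81800) = -1/81800 ≈ -1.2225e-5)
26522 + Y = 26522 - 1/81800 = 2169499599/81800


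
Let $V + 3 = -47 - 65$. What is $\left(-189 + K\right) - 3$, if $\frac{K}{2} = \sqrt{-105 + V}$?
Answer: $-192 + 4 i \sqrt{55} \approx -192.0 + 29.665 i$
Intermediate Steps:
$V = -115$ ($V = -3 - 112 = -115$)
$K = 4 i \sqrt{55}$ ($K = 2 \sqrt{-105 - 115} = 2 \sqrt{-220} = 2 \cdot 2 i \sqrt{55} = 4 i \sqrt{55} \approx 29.665 i$)
$\left(-189 + K\right) - 3 = \left(-189 + 4 i \sqrt{55}\right) - 3 = -192 + 4 i \sqrt{55}$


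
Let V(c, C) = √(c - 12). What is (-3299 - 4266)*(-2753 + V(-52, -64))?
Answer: 20826445 - 60520*I ≈ 2.0826e+7 - 60520.0*I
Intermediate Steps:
V(c, C) = √(-12 + c)
(-3299 - 4266)*(-2753 + V(-52, -64)) = (-3299 - 4266)*(-2753 + √(-12 - 52)) = -7565*(-2753 + √(-64)) = -7565*(-2753 + 8*I) = 20826445 - 60520*I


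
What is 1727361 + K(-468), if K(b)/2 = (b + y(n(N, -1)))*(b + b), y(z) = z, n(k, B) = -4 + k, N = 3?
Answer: 2605329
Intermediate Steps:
K(b) = 4*b*(-1 + b) (K(b) = 2*((b + (-4 + 3))*(b + b)) = 2*((b - 1)*(2*b)) = 2*((-1 + b)*(2*b)) = 2*(2*b*(-1 + b)) = 4*b*(-1 + b))
1727361 + K(-468) = 1727361 + 4*(-468)*(-1 - 468) = 1727361 + 4*(-468)*(-469) = 1727361 + 877968 = 2605329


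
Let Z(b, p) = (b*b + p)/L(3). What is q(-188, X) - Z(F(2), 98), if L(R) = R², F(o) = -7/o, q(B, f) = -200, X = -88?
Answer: -849/4 ≈ -212.25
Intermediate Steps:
Z(b, p) = p/9 + b²/9 (Z(b, p) = (b*b + p)/(3²) = (b² + p)/9 = (p + b²)*(⅑) = p/9 + b²/9)
q(-188, X) - Z(F(2), 98) = -200 - ((⅑)*98 + (-7/2)²/9) = -200 - (98/9 + (-7*½)²/9) = -200 - (98/9 + (-7/2)²/9) = -200 - (98/9 + (⅑)*(49/4)) = -200 - (98/9 + 49/36) = -200 - 1*49/4 = -200 - 49/4 = -849/4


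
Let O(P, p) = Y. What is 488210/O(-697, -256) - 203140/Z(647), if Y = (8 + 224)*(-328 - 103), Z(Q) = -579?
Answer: 10014850645/28947684 ≈ 345.96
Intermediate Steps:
Y = -99992 (Y = 232*(-431) = -99992)
O(P, p) = -99992
488210/O(-697, -256) - 203140/Z(647) = 488210/(-99992) - 203140/(-579) = 488210*(-1/99992) - 203140*(-1/579) = -244105/49996 + 203140/579 = 10014850645/28947684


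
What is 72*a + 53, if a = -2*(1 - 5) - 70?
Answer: -4411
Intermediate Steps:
a = -62 (a = -2*(-4) - 70 = 8 - 70 = -62)
72*a + 53 = 72*(-62) + 53 = -4464 + 53 = -4411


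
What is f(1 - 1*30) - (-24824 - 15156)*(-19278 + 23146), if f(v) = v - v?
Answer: 154642640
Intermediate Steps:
f(v) = 0
f(1 - 1*30) - (-24824 - 15156)*(-19278 + 23146) = 0 - (-24824 - 15156)*(-19278 + 23146) = 0 - (-39980)*3868 = 0 - 1*(-154642640) = 0 + 154642640 = 154642640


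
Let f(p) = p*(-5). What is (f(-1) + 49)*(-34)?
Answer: -1836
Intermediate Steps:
f(p) = -5*p
(f(-1) + 49)*(-34) = (-5*(-1) + 49)*(-34) = (5 + 49)*(-34) = 54*(-34) = -1836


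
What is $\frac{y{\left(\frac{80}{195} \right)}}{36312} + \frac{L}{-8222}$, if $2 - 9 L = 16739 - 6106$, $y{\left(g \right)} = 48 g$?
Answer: $\frac{209890451}{1455466662} \approx 0.14421$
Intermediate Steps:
$L = - \frac{10631}{9}$ ($L = \frac{2}{9} - \frac{16739 - 6106}{9} = \frac{2}{9} - \frac{10633}{9} = - \frac{10631}{9} \approx -1181.2$)
$\frac{y{\left(\frac{80}{195} \right)}}{36312} + \frac{L}{-8222} = \frac{48 \cdot \frac{80}{195}}{36312} - \frac{10631}{9 \left(-8222\right)} = 48 \cdot 80 \cdot \frac{1}{195} \cdot \frac{1}{36312} - - \frac{10631}{73998} = 48 \cdot \frac{16}{39} \cdot \frac{1}{36312} + \frac{10631}{73998} = \frac{256}{13} \cdot \frac{1}{36312} + \frac{10631}{73998} = \frac{32}{59007} + \frac{10631}{73998} = \frac{209890451}{1455466662}$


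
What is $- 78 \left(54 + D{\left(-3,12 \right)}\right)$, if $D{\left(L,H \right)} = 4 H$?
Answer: $-7956$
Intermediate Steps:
$- 78 \left(54 + D{\left(-3,12 \right)}\right) = - 78 \left(54 + 4 \cdot 12\right) = - 78 \left(54 + 48\right) = \left(-78\right) 102 = -7956$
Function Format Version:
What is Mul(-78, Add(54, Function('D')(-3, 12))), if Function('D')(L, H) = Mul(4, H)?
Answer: -7956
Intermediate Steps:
Mul(-78, Add(54, Function('D')(-3, 12))) = Mul(-78, Add(54, Mul(4, 12))) = Mul(-78, Add(54, 48)) = Mul(-78, 102) = -7956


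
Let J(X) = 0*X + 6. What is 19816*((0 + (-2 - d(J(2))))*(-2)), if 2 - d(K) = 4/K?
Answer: 396320/3 ≈ 1.3211e+5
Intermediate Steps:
J(X) = 6 (J(X) = 0 + 6 = 6)
d(K) = 2 - 4/K
19816*((0 + (-2 - d(J(2))))*(-2)) = 19816*((0 + (-2 - (2 - 4/6)))*(-2)) = 19816*((0 + (-2 - (2 - 4*⅙)))*(-2)) = 19816*((0 + (-2 - (2 - ⅔)))*(-2)) = 19816*((0 + (-2 - 1*4/3))*(-2)) = 19816*((0 + (-2 - 4/3))*(-2)) = 19816*((0 - 10/3)*(-2)) = 19816*(-10/3*(-2)) = 19816*(20/3) = 396320/3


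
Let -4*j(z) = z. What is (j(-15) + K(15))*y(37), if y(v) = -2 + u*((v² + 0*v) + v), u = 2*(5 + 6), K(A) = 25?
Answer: 1778475/2 ≈ 8.8924e+5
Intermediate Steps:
j(z) = -z/4
u = 22 (u = 2*11 = 22)
y(v) = -2 + 22*v + 22*v² (y(v) = -2 + 22*((v² + 0*v) + v) = -2 + 22*((v² + 0) + v) = -2 + 22*(v² + v) = -2 + 22*(v + v²) = -2 + (22*v + 22*v²) = -2 + 22*v + 22*v²)
(j(-15) + K(15))*y(37) = (-¼*(-15) + 25)*(-2 + 22*37 + 22*37²) = (15/4 + 25)*(-2 + 814 + 22*1369) = 115*(-2 + 814 + 30118)/4 = (115/4)*30930 = 1778475/2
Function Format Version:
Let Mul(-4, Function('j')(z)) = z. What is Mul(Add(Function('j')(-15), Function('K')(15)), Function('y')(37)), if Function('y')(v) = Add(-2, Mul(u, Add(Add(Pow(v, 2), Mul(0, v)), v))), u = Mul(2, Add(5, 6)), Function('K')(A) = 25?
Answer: Rational(1778475, 2) ≈ 8.8924e+5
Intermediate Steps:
Function('j')(z) = Mul(Rational(-1, 4), z)
u = 22 (u = Mul(2, 11) = 22)
Function('y')(v) = Add(-2, Mul(22, v), Mul(22, Pow(v, 2))) (Function('y')(v) = Add(-2, Mul(22, Add(Add(Pow(v, 2), Mul(0, v)), v))) = Add(-2, Mul(22, Add(Add(Pow(v, 2), 0), v))) = Add(-2, Mul(22, Add(Pow(v, 2), v))) = Add(-2, Mul(22, Add(v, Pow(v, 2)))) = Add(-2, Add(Mul(22, v), Mul(22, Pow(v, 2)))) = Add(-2, Mul(22, v), Mul(22, Pow(v, 2))))
Mul(Add(Function('j')(-15), Function('K')(15)), Function('y')(37)) = Mul(Add(Mul(Rational(-1, 4), -15), 25), Add(-2, Mul(22, 37), Mul(22, Pow(37, 2)))) = Mul(Add(Rational(15, 4), 25), Add(-2, 814, Mul(22, 1369))) = Mul(Rational(115, 4), Add(-2, 814, 30118)) = Mul(Rational(115, 4), 30930) = Rational(1778475, 2)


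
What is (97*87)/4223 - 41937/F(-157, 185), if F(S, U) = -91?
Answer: 25409700/54899 ≈ 462.84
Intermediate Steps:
(97*87)/4223 - 41937/F(-157, 185) = (97*87)/4223 - 41937/(-91) = 8439*(1/4223) - 41937*(-1/91) = 8439/4223 + 5991/13 = 25409700/54899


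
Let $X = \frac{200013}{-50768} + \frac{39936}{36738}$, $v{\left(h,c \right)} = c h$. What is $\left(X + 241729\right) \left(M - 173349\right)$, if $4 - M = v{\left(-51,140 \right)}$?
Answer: $- \frac{50562096805474475}{1258512} \approx -4.0176 \cdot 10^{10}$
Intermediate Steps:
$M = 7144$ ($M = 4 - 140 \left(-51\right) = 4 - -7140 = 4 + 7140 = 7144$)
$X = - \frac{3590153}{1258512}$ ($X = 200013 \left(- \frac{1}{50768}\right) + 39936 \cdot \frac{1}{36738} = - \frac{10527}{2672} + \frac{512}{471} = - \frac{3590153}{1258512} \approx -2.8527$)
$\left(X + 241729\right) \left(M - 173349\right) = \left(- \frac{3590153}{1258512} + 241729\right) \left(7144 - 173349\right) = \frac{304215257095}{1258512} \left(-166205\right) = - \frac{50562096805474475}{1258512}$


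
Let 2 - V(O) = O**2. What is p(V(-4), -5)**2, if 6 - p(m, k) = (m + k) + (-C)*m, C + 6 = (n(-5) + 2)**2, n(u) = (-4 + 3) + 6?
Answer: 332929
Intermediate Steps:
n(u) = 5 (n(u) = -1 + 6 = 5)
V(O) = 2 - O**2
C = 43 (C = -6 + (5 + 2)**2 = -6 + 7**2 = -6 + 49 = 43)
p(m, k) = 6 - k + 42*m (p(m, k) = 6 - ((m + k) + (-1*43)*m) = 6 - ((k + m) - 43*m) = 6 - (k - 42*m) = 6 + (-k + 42*m) = 6 - k + 42*m)
p(V(-4), -5)**2 = (6 - 1*(-5) + 42*(2 - 1*(-4)**2))**2 = (6 + 5 + 42*(2 - 1*16))**2 = (6 + 5 + 42*(2 - 16))**2 = (6 + 5 + 42*(-14))**2 = (6 + 5 - 588)**2 = (-577)**2 = 332929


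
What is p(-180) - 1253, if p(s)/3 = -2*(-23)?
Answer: -1115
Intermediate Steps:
p(s) = 138 (p(s) = 3*(-2*(-23)) = 3*46 = 138)
p(-180) - 1253 = 138 - 1253 = -1115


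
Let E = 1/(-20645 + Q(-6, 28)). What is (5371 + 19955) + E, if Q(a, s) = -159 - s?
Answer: 527591231/20832 ≈ 25326.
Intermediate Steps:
E = -1/20832 (E = 1/(-20645 + (-159 - 1*28)) = 1/(-20645 + (-159 - 28)) = 1/(-20645 - 187) = 1/(-20832) = -1/20832 ≈ -4.8003e-5)
(5371 + 19955) + E = (5371 + 19955) - 1/20832 = 25326 - 1/20832 = 527591231/20832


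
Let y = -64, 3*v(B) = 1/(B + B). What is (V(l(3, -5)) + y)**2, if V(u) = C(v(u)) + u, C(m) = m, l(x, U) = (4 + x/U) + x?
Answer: 3054883441/921600 ≈ 3314.8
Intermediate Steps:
v(B) = 1/(6*B) (v(B) = 1/(3*(B + B)) = 1/(3*((2*B))) = (1/(2*B))/3 = 1/(6*B))
l(x, U) = 4 + x + x/U
V(u) = u + 1/(6*u) (V(u) = 1/(6*u) + u = u + 1/(6*u))
(V(l(3, -5)) + y)**2 = (((4 + 3 + 3/(-5)) + 1/(6*(4 + 3 + 3/(-5)))) - 64)**2 = (((4 + 3 + 3*(-1/5)) + 1/(6*(4 + 3 + 3*(-1/5)))) - 64)**2 = (((4 + 3 - 3/5) + 1/(6*(4 + 3 - 3/5))) - 64)**2 = ((32/5 + 1/(6*(32/5))) - 64)**2 = ((32/5 + (1/6)*(5/32)) - 64)**2 = ((32/5 + 5/192) - 64)**2 = (6169/960 - 64)**2 = (-55271/960)**2 = 3054883441/921600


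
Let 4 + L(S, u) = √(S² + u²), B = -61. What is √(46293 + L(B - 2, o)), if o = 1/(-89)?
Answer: √(366655169 + 445*√1257538)/89 ≈ 215.30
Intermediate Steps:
o = -1/89 ≈ -0.011236
L(S, u) = -4 + √(S² + u²)
√(46293 + L(B - 2, o)) = √(46293 + (-4 + √((-61 - 2)² + (-1/89)²))) = √(46293 + (-4 + √((-63)² + 1/7921))) = √(46293 + (-4 + √(3969 + 1/7921))) = √(46293 + (-4 + √(31438450/7921))) = √(46293 + (-4 + 5*√1257538/89)) = √(46289 + 5*√1257538/89)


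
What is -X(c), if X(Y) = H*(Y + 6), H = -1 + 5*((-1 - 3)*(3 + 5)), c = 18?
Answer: 3864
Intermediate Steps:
H = -161 (H = -1 + 5*(-4*8) = -1 + 5*(-32) = -1 - 160 = -161)
X(Y) = -966 - 161*Y (X(Y) = -161*(Y + 6) = -161*(6 + Y) = -966 - 161*Y)
-X(c) = -(-966 - 161*18) = -(-966 - 2898) = -1*(-3864) = 3864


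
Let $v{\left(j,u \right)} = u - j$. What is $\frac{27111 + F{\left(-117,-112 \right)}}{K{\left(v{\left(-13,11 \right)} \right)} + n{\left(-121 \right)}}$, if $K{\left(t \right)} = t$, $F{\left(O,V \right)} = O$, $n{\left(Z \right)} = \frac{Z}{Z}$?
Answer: $\frac{26994}{25} \approx 1079.8$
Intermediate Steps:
$n{\left(Z \right)} = 1$
$\frac{27111 + F{\left(-117,-112 \right)}}{K{\left(v{\left(-13,11 \right)} \right)} + n{\left(-121 \right)}} = \frac{27111 - 117}{\left(11 - -13\right) + 1} = \frac{26994}{\left(11 + 13\right) + 1} = \frac{26994}{24 + 1} = \frac{26994}{25}$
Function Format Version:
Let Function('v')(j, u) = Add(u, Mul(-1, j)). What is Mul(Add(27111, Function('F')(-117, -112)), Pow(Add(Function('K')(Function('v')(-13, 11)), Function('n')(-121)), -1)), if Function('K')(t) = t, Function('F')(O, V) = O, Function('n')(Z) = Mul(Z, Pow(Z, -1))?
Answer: Rational(26994, 25) ≈ 1079.8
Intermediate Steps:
Function('n')(Z) = 1
Mul(Add(27111, Function('F')(-117, -112)), Pow(Add(Function('K')(Function('v')(-13, 11)), Function('n')(-121)), -1)) = Mul(Add(27111, -117), Pow(Add(Add(11, Mul(-1, -13)), 1), -1)) = Mul(26994, Pow(Add(Add(11, 13), 1), -1)) = Mul(26994, Pow(Add(24, 1), -1)) = Mul(26994, Pow(25, -1)) = Mul(26994, Rational(1, 25)) = Rational(26994, 25)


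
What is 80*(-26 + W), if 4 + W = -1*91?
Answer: -9680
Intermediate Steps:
W = -95 (W = -4 - 1*91 = -4 - 91 = -95)
80*(-26 + W) = 80*(-26 - 95) = 80*(-121) = -9680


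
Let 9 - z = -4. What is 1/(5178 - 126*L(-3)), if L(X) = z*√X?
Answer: 863/5810136 + 91*I*√3/1936712 ≈ 0.00014853 + 8.1384e-5*I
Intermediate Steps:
z = 13 (z = 9 - 1*(-4) = 9 + 4 = 13)
L(X) = 13*√X
1/(5178 - 126*L(-3)) = 1/(5178 - 1638*√(-3)) = 1/(5178 - 1638*I*√3)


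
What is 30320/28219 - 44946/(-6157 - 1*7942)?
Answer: 1695812854/397859681 ≈ 4.2623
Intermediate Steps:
30320/28219 - 44946/(-6157 - 1*7942) = 30320*(1/28219) - 44946/(-6157 - 7942) = 30320/28219 - 44946/(-14099) = 30320/28219 - 44946*(-1/14099) = 30320/28219 + 44946/14099 = 1695812854/397859681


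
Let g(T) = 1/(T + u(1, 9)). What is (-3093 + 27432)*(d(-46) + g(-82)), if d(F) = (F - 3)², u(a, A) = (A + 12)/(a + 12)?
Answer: 3214069992/55 ≈ 5.8438e+7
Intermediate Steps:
u(a, A) = (12 + A)/(12 + a)
g(T) = 1/(21/13 + T) (g(T) = 1/(T + (12 + 9)/(12 + 1)) = 1/(T + 21/13) = 1/(21/13 + T))
d(F) = (-3 + F)²
(-3093 + 27432)*(d(-46) + g(-82)) = (-3093 + 27432)*((-3 - 46)² + 13/(21 + 13*(-82))) = 24339*((-49)² + 13/(21 - 1066)) = 24339*(2401 + 13/(-1045)) = 24339*(2401 + 13*(-1/1045)) = 24339*(2401 - 13/1045) = 24339*(2509032/1045) = 3214069992/55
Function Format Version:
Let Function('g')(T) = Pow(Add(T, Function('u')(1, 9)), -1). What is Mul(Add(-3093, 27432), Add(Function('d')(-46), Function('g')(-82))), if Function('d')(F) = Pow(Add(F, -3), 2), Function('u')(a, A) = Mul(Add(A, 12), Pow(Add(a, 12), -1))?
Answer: Rational(3214069992, 55) ≈ 5.8438e+7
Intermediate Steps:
Function('u')(a, A) = Mul(Pow(Add(12, a), -1), Add(12, A)) (Function('u')(a, A) = Mul(Add(12, A), Pow(Add(12, a), -1)) = Mul(Pow(Add(12, a), -1), Add(12, A)))
Function('g')(T) = Pow(Add(Rational(21, 13), T), -1) (Function('g')(T) = Pow(Add(T, Mul(Pow(Add(12, 1), -1), Add(12, 9))), -1) = Pow(Add(T, Mul(Pow(13, -1), 21)), -1) = Pow(Add(T, Mul(Rational(1, 13), 21)), -1) = Pow(Add(T, Rational(21, 13)), -1) = Pow(Add(Rational(21, 13), T), -1))
Function('d')(F) = Pow(Add(-3, F), 2)
Mul(Add(-3093, 27432), Add(Function('d')(-46), Function('g')(-82))) = Mul(Add(-3093, 27432), Add(Pow(Add(-3, -46), 2), Mul(13, Pow(Add(21, Mul(13, -82)), -1)))) = Mul(24339, Add(Pow(-49, 2), Mul(13, Pow(Add(21, -1066), -1)))) = Mul(24339, Add(2401, Mul(13, Pow(-1045, -1)))) = Mul(24339, Add(2401, Mul(13, Rational(-1, 1045)))) = Mul(24339, Add(2401, Rational(-13, 1045))) = Mul(24339, Rational(2509032, 1045)) = Rational(3214069992, 55)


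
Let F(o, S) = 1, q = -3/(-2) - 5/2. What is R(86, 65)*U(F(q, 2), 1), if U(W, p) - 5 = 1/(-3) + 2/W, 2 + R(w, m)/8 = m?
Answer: 3360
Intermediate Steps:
q = -1 (q = -3*(-½) - 5*½ = 3/2 - 5/2 = -1)
R(w, m) = -16 + 8*m
U(W, p) = 14/3 + 2/W (U(W, p) = 5 + (1/(-3) + 2/W) = 5 + (1*(-⅓) + 2/W) = 5 + (-⅓ + 2/W) = 14/3 + 2/W)
R(86, 65)*U(F(q, 2), 1) = (-16 + 8*65)*(14/3 + 2/1) = (-16 + 520)*(14/3 + 2*1) = 504*(14/3 + 2) = 504*(20/3) = 3360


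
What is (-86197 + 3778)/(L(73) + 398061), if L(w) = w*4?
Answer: -82419/398353 ≈ -0.20690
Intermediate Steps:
L(w) = 4*w
(-86197 + 3778)/(L(73) + 398061) = (-86197 + 3778)/(4*73 + 398061) = -82419/(292 + 398061) = -82419/398353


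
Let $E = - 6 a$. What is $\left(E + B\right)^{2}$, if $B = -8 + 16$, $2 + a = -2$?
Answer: $1024$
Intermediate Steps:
$a = -4$ ($a = -2 - 2 = -4$)
$B = 8$
$E = 24$ ($E = \left(-6\right) \left(-4\right) = 24$)
$\left(E + B\right)^{2} = \left(24 + 8\right)^{2} = 32^{2} = 1024$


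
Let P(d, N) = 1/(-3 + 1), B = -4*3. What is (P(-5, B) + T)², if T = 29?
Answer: 3249/4 ≈ 812.25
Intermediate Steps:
B = -12
P(d, N) = -½ (P(d, N) = 1/(-2) = -½)
(P(-5, B) + T)² = (-½ + 29)² = (57/2)² = 3249/4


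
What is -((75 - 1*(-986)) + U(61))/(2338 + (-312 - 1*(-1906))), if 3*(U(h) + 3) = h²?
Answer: -6895/11796 ≈ -0.58452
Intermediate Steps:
U(h) = -3 + h²/3
-((75 - 1*(-986)) + U(61))/(2338 + (-312 - 1*(-1906))) = -((75 - 1*(-986)) + (-3 + (⅓)*61²))/(2338 + (-312 - 1*(-1906))) = -((75 + 986) + (-3 + (⅓)*3721))/(2338 + (-312 + 1906)) = -(1061 + (-3 + 3721/3))/(2338 + 1594) = -(1061 + 3712/3)/3932 = -6895/(3*3932) = -1*6895/11796 = -6895/11796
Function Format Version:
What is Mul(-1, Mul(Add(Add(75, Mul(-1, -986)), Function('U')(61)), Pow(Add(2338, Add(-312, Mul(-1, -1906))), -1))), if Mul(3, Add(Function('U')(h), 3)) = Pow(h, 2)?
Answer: Rational(-6895, 11796) ≈ -0.58452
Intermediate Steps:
Function('U')(h) = Add(-3, Mul(Rational(1, 3), Pow(h, 2)))
Mul(-1, Mul(Add(Add(75, Mul(-1, -986)), Function('U')(61)), Pow(Add(2338, Add(-312, Mul(-1, -1906))), -1))) = Mul(-1, Mul(Add(Add(75, Mul(-1, -986)), Add(-3, Mul(Rational(1, 3), Pow(61, 2)))), Pow(Add(2338, Add(-312, Mul(-1, -1906))), -1))) = Mul(-1, Mul(Add(Add(75, 986), Add(-3, Mul(Rational(1, 3), 3721))), Pow(Add(2338, Add(-312, 1906)), -1))) = Mul(-1, Mul(Add(1061, Add(-3, Rational(3721, 3))), Pow(Add(2338, 1594), -1))) = Mul(-1, Mul(Add(1061, Rational(3712, 3)), Pow(3932, -1))) = Mul(-1, Mul(Rational(6895, 3), Rational(1, 3932))) = Mul(-1, Rational(6895, 11796)) = Rational(-6895, 11796)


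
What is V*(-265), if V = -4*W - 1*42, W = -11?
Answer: -530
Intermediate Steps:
V = 2 (V = -4*(-11) - 1*42 = 44 - 42 = 2)
V*(-265) = 2*(-265) = -530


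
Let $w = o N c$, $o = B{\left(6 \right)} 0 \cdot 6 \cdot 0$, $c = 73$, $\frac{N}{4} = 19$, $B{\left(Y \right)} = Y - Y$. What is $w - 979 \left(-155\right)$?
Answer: $151745$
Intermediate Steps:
$B{\left(Y \right)} = 0$
$N = 76$ ($N = 4 \cdot 19 = 76$)
$o = 0$ ($o = 0 \cdot 0 \cdot 6 \cdot 0 = 0 \cdot 0 \cdot 0 = 0 \cdot 0 = 0$)
$w = 0$ ($w = 0 \cdot 76 \cdot 73 = 0 \cdot 73 = 0$)
$w - 979 \left(-155\right) = 0 - 979 \left(-155\right) = 0 - -151745 = 0 + 151745 = 151745$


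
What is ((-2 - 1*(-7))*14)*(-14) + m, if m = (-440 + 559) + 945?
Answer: 84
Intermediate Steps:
m = 1064 (m = 119 + 945 = 1064)
((-2 - 1*(-7))*14)*(-14) + m = ((-2 - 1*(-7))*14)*(-14) + 1064 = ((-2 + 7)*14)*(-14) + 1064 = (5*14)*(-14) + 1064 = 70*(-14) + 1064 = -980 + 1064 = 84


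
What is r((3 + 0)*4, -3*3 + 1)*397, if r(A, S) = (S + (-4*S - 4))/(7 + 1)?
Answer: 1985/2 ≈ 992.50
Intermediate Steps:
r(A, S) = -½ - 3*S/8 (r(A, S) = (S + (-4 - 4*S))/8 = (-4 - 3*S)*(⅛) = -½ - 3*S/8)
r((3 + 0)*4, -3*3 + 1)*397 = (-½ - 3*(-3*3 + 1)/8)*397 = (-½ - 3*(-9 + 1)/8)*397 = (-½ - 3/8*(-8))*397 = (-½ + 3)*397 = (5/2)*397 = 1985/2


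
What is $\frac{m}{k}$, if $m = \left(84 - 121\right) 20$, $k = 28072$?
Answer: $- \frac{185}{7018} \approx -0.026361$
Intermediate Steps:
$m = -740$ ($m = \left(-37\right) 20 = -740$)
$\frac{m}{k} = - \frac{740}{28072} = \left(-740\right) \frac{1}{28072} = - \frac{185}{7018}$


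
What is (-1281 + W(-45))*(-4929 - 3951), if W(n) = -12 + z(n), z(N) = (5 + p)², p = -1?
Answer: 11339760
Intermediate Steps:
z(N) = 16 (z(N) = (5 - 1)² = 4² = 16)
W(n) = 4 (W(n) = -12 + 16 = 4)
(-1281 + W(-45))*(-4929 - 3951) = (-1281 + 4)*(-4929 - 3951) = -1277*(-8880) = 11339760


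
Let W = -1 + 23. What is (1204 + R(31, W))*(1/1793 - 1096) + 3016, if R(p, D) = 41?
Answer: -2441175427/1793 ≈ -1.3615e+6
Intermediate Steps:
W = 22
(1204 + R(31, W))*(1/1793 - 1096) + 3016 = (1204 + 41)*(1/1793 - 1096) + 3016 = 1245*(1/1793 - 1096) + 3016 = 1245*(-1965127/1793) + 3016 = -2446583115/1793 + 3016 = -2441175427/1793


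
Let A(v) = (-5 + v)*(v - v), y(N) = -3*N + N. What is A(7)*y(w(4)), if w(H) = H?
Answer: 0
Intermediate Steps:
y(N) = -2*N
A(v) = 0 (A(v) = (-5 + v)*0 = 0)
A(7)*y(w(4)) = 0*(-2*4) = 0*(-8) = 0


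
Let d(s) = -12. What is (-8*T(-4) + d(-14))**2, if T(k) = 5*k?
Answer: 21904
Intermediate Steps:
(-8*T(-4) + d(-14))**2 = (-40*(-4) - 12)**2 = (-8*(-20) - 12)**2 = (160 - 12)**2 = 148**2 = 21904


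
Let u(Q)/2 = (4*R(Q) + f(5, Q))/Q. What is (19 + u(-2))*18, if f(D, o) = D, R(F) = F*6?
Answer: 1116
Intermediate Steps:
R(F) = 6*F
u(Q) = 2*(5 + 24*Q)/Q (u(Q) = 2*((4*(6*Q) + 5)/Q) = 2*((24*Q + 5)/Q) = 2*((5 + 24*Q)/Q) = 2*(5 + 24*Q)/Q)
(19 + u(-2))*18 = (19 + (48 + 10/(-2)))*18 = (19 + (48 + 10*(-1/2)))*18 = (19 + (48 - 5))*18 = (19 + 43)*18 = 62*18 = 1116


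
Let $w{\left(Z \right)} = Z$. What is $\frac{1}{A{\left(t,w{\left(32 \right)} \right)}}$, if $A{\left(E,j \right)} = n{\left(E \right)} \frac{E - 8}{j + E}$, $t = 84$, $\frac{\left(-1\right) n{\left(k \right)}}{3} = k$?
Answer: $- \frac{29}{4788} \approx -0.0060568$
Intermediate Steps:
$n{\left(k \right)} = - 3 k$
$A{\left(E,j \right)} = - \frac{3 E \left(-8 + E\right)}{E + j}$ ($A{\left(E,j \right)} = - 3 E \frac{E - 8}{j + E} = - 3 E \frac{-8 + E}{E + j} = - \frac{3 E \left(-8 + E\right)}{E + j}$)
$\frac{1}{A{\left(t,w{\left(32 \right)} \right)}} = \frac{1}{3 \cdot 84 \frac{1}{84 + 32} \left(8 - 84\right)} = \frac{1}{3 \cdot 84 \cdot \frac{1}{116} \left(8 - 84\right)} = \frac{1}{3 \cdot 84 \cdot \frac{1}{116} \left(-76\right)} = \frac{1}{- \frac{4788}{29}} = - \frac{29}{4788}$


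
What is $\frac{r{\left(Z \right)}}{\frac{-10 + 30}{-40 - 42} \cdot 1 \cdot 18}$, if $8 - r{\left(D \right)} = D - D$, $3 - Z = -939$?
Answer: $- \frac{82}{45} \approx -1.8222$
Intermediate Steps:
$Z = 942$ ($Z = 3 - -939 = 3 + 939 = 942$)
$r{\left(D \right)} = 8$ ($r{\left(D \right)} = 8 - \left(D - D\right) = 8 - 0 = 8 + 0 = 8$)
$\frac{r{\left(Z \right)}}{\frac{-10 + 30}{-40 - 42} \cdot 1 \cdot 18} = \frac{8}{\frac{-10 + 30}{-40 - 42} \cdot 1 \cdot 18} = \frac{8}{\frac{20}{-82} \cdot 1 \cdot 18} = \frac{8}{20 \left(- \frac{1}{82}\right) 1 \cdot 18} = \frac{8}{\left(- \frac{10}{41}\right) 1 \cdot 18} = \frac{8}{\left(- \frac{10}{41}\right) 18} = \frac{8}{- \frac{180}{41}} = 8 \left(- \frac{41}{180}\right) = - \frac{82}{45}$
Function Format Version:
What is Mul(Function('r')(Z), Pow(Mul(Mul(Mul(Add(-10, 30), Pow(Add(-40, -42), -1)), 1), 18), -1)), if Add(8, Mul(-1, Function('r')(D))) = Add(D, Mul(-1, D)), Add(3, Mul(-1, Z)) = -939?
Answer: Rational(-82, 45) ≈ -1.8222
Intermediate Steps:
Z = 942 (Z = Add(3, Mul(-1, -939)) = Add(3, 939) = 942)
Function('r')(D) = 8 (Function('r')(D) = Add(8, Mul(-1, Add(D, Mul(-1, D)))) = Add(8, Mul(-1, 0)) = Add(8, 0) = 8)
Mul(Function('r')(Z), Pow(Mul(Mul(Mul(Add(-10, 30), Pow(Add(-40, -42), -1)), 1), 18), -1)) = Mul(8, Pow(Mul(Mul(Mul(Add(-10, 30), Pow(Add(-40, -42), -1)), 1), 18), -1)) = Mul(8, Pow(Mul(Mul(Mul(20, Pow(-82, -1)), 1), 18), -1)) = Mul(8, Pow(Mul(Mul(Mul(20, Rational(-1, 82)), 1), 18), -1)) = Mul(8, Pow(Mul(Mul(Rational(-10, 41), 1), 18), -1)) = Mul(8, Pow(Mul(Rational(-10, 41), 18), -1)) = Mul(8, Pow(Rational(-180, 41), -1)) = Mul(8, Rational(-41, 180)) = Rational(-82, 45)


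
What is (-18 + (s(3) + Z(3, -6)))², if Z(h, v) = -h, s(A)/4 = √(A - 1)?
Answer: 473 - 168*√2 ≈ 235.41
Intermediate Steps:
s(A) = 4*√(-1 + A) (s(A) = 4*√(A - 1) = 4*√(-1 + A))
(-18 + (s(3) + Z(3, -6)))² = (-18 + (4*√(-1 + 3) - 1*3))² = (-18 + (4*√2 - 3))² = (-18 + (-3 + 4*√2))² = (-21 + 4*√2)²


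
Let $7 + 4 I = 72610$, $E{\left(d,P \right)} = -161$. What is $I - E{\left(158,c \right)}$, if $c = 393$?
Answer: $\frac{73247}{4} \approx 18312.0$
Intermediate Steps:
$I = \frac{72603}{4}$ ($I = - \frac{7}{4} + \frac{1}{4} \cdot 72610 = - \frac{7}{4} + \frac{36305}{2} = \frac{72603}{4} \approx 18151.0$)
$I - E{\left(158,c \right)} = \frac{72603}{4} - -161 = \frac{72603}{4} + 161 = \frac{73247}{4}$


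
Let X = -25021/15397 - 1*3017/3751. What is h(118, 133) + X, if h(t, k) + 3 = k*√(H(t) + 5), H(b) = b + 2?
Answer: -313568961/57754147 + 665*√5 ≈ 1481.6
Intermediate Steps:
H(b) = 2 + b
X = -140306520/57754147 (X = -25021*1/15397 - 3017*1/3751 = -25021/15397 - 3017/3751 = -140306520/57754147 ≈ -2.4294)
h(t, k) = -3 + k*√(7 + t) (h(t, k) = -3 + k*√((2 + t) + 5) = -3 + k*√(7 + t))
h(118, 133) + X = (-3 + 133*√(7 + 118)) - 140306520/57754147 = (-3 + 133*√125) - 140306520/57754147 = (-3 + 133*(5*√5)) - 140306520/57754147 = (-3 + 665*√5) - 140306520/57754147 = -313568961/57754147 + 665*√5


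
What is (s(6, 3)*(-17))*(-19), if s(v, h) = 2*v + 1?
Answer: 4199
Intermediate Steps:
s(v, h) = 1 + 2*v
(s(6, 3)*(-17))*(-19) = ((1 + 2*6)*(-17))*(-19) = ((1 + 12)*(-17))*(-19) = (13*(-17))*(-19) = -221*(-19) = 4199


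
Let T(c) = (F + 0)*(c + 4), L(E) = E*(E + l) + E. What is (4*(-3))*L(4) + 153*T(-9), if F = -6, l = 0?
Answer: 4350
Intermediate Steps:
L(E) = E + E² (L(E) = E*(E + 0) + E = E*E + E = E² + E = E + E²)
T(c) = -24 - 6*c (T(c) = (-6 + 0)*(c + 4) = -6*(4 + c) = -24 - 6*c)
(4*(-3))*L(4) + 153*T(-9) = (4*(-3))*(4*(1 + 4)) + 153*(-24 - 6*(-9)) = -48*5 + 153*(-24 + 54) = -12*20 + 153*30 = -240 + 4590 = 4350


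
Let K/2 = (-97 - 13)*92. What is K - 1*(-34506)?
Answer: 14266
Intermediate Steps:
K = -20240 (K = 2*((-97 - 13)*92) = 2*(-110*92) = 2*(-10120) = -20240)
K - 1*(-34506) = -20240 - 1*(-34506) = -20240 + 34506 = 14266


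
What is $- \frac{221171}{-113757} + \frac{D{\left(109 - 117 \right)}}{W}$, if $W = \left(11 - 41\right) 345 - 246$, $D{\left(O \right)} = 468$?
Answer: $\frac{190857470}{100447431} \approx 1.9001$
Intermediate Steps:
$W = -10596$ ($W = \left(11 - 41\right) 345 - 246 = \left(-30\right) 345 - 246 = -10350 - 246 = -10596$)
$- \frac{221171}{-113757} + \frac{D{\left(109 - 117 \right)}}{W} = - \frac{221171}{-113757} + \frac{468}{-10596} = \left(-221171\right) \left(- \frac{1}{113757}\right) + 468 \left(- \frac{1}{10596}\right) = \frac{221171}{113757} - \frac{39}{883} = \frac{190857470}{100447431}$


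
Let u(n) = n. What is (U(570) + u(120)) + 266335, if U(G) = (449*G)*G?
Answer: 146146555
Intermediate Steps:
U(G) = 449*G**2
(U(570) + u(120)) + 266335 = (449*570**2 + 120) + 266335 = (449*324900 + 120) + 266335 = (145880100 + 120) + 266335 = 145880220 + 266335 = 146146555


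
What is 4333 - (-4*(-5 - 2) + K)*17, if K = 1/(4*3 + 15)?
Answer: 104122/27 ≈ 3856.4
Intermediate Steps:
K = 1/27 (K = 1/(12 + 15) = 1/27 ≈ 0.037037)
4333 - (-4*(-5 - 2) + K)*17 = 4333 - (-4*(-5 - 2) + 1/27)*17 = 4333 - (-4*(-7) + 1/27)*17 = 4333 - (28 + 1/27)*17 = 4333 - 757*17/27 = 4333 - 1*12869/27 = 4333 - 12869/27 = 104122/27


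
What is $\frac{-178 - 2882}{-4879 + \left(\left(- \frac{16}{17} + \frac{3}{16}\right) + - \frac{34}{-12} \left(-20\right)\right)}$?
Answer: $\frac{2496960}{4028119} \approx 0.61988$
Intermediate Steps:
$\frac{-178 - 2882}{-4879 + \left(\left(- \frac{16}{17} + \frac{3}{16}\right) + - \frac{34}{-12} \left(-20\right)\right)} = - \frac{3060}{-4879 + \left(\left(\left(-16\right) \frac{1}{17} + 3 \cdot \frac{1}{16}\right) + \left(-34\right) \left(- \frac{1}{12}\right) \left(-20\right)\right)} = - \frac{3060}{-4879 + \left(\left(- \frac{16}{17} + \frac{3}{16}\right) + \frac{17}{6} \left(-20\right)\right)} = - \frac{3060}{-4879 - \frac{46855}{816}} = - \frac{3060}{- \frac{4028119}{816}} = \left(-3060\right) \left(- \frac{816}{4028119}\right) = \frac{2496960}{4028119}$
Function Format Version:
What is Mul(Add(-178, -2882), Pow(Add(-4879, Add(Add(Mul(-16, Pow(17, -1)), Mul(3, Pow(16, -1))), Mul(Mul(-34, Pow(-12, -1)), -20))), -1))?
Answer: Rational(2496960, 4028119) ≈ 0.61988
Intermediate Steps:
Mul(Add(-178, -2882), Pow(Add(-4879, Add(Add(Mul(-16, Pow(17, -1)), Mul(3, Pow(16, -1))), Mul(Mul(-34, Pow(-12, -1)), -20))), -1)) = Mul(-3060, Pow(Add(-4879, Add(Add(Mul(-16, Rational(1, 17)), Mul(3, Rational(1, 16))), Mul(Mul(-34, Rational(-1, 12)), -20))), -1)) = Mul(-3060, Pow(Add(-4879, Add(Add(Rational(-16, 17), Rational(3, 16)), Mul(Rational(17, 6), -20))), -1)) = Mul(-3060, Pow(Add(-4879, Add(Rational(-205, 272), Rational(-170, 3))), -1)) = Mul(-3060, Pow(Add(-4879, Rational(-46855, 816)), -1)) = Mul(-3060, Pow(Rational(-4028119, 816), -1)) = Mul(-3060, Rational(-816, 4028119)) = Rational(2496960, 4028119)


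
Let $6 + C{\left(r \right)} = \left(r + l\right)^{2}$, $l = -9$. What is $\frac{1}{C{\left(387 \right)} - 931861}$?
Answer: $- \frac{1}{788983} \approx -1.2675 \cdot 10^{-6}$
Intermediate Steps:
$C{\left(r \right)} = -6 + \left(-9 + r\right)^{2}$ ($C{\left(r \right)} = -6 + \left(r - 9\right)^{2} = -6 + \left(-9 + r\right)^{2}$)
$\frac{1}{C{\left(387 \right)} - 931861} = \frac{1}{\left(-6 + \left(-9 + 387\right)^{2}\right) - 931861} = \frac{1}{\left(-6 + 378^{2}\right) - 931861} = \frac{1}{\left(-6 + 142884\right) - 931861} = \frac{1}{142878 - 931861} = \frac{1}{-788983} = - \frac{1}{788983}$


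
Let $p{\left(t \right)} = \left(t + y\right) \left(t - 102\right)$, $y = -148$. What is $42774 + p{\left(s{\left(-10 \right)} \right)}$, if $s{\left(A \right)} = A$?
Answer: $60470$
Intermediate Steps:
$p{\left(t \right)} = \left(-148 + t\right) \left(-102 + t\right)$ ($p{\left(t \right)} = \left(t - 148\right) \left(t - 102\right) = \left(-148 + t\right) \left(-102 + t\right)$)
$42774 + p{\left(s{\left(-10 \right)} \right)} = 42774 + \left(15096 + \left(-10\right)^{2} - -2500\right) = 42774 + \left(15096 + 100 + 2500\right) = 42774 + 17696 = 60470$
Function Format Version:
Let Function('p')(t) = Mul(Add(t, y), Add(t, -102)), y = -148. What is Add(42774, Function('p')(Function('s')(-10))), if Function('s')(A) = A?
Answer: 60470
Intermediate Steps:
Function('p')(t) = Mul(Add(-148, t), Add(-102, t)) (Function('p')(t) = Mul(Add(t, -148), Add(t, -102)) = Mul(Add(-148, t), Add(-102, t)))
Add(42774, Function('p')(Function('s')(-10))) = Add(42774, Add(15096, Pow(-10, 2), Mul(-250, -10))) = Add(42774, Add(15096, 100, 2500)) = Add(42774, 17696) = 60470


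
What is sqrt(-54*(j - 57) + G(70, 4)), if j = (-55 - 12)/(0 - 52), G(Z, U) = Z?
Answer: sqrt(2081014)/26 ≈ 55.484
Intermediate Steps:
j = 67/52 (j = -67/(-52) = -67*(-1/52) = 67/52 ≈ 1.2885)
sqrt(-54*(j - 57) + G(70, 4)) = sqrt(-54*(67/52 - 57) + 70) = sqrt(-54*(-2897/52) + 70) = sqrt(78219/26 + 70) = sqrt(80039/26) = sqrt(2081014)/26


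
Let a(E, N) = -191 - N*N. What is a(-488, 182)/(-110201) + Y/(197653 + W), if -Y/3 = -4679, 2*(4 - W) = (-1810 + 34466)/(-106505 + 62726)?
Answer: 356004121814688/953595936078331 ≈ 0.37333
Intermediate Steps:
W = 191444/43779 (W = 4 - (-1810 + 34466)/(2*(-106505 + 62726)) = 4 - 16328/(-43779) = 4 - 16328*(-1)/43779 = 4 - ½*(-32656/43779) = 4 + 16328/43779 = 191444/43779 ≈ 4.3730)
Y = 14037 (Y = -3*(-4679) = 14037)
a(E, N) = -191 - N²
a(-488, 182)/(-110201) + Y/(197653 + W) = (-191 - 1*182²)/(-110201) + 14037/(197653 + 191444/43779) = (-191 - 1*33124)*(-1/110201) + 14037/(8653242131/43779) = (-191 - 33124)*(-1/110201) + 14037*(43779/8653242131) = -33315*(-1/110201) + 614525823/8653242131 = 33315/110201 + 614525823/8653242131 = 356004121814688/953595936078331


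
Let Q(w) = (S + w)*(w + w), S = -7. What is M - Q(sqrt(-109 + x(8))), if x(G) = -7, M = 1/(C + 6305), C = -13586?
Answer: 1689191/7281 + 28*I*sqrt(29) ≈ 232.0 + 150.78*I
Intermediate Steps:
M = -1/7281 (M = 1/(-13586 + 6305) = 1/(-7281) = -1/7281 ≈ -0.00013734)
Q(w) = 2*w*(-7 + w) (Q(w) = (-7 + w)*(w + w) = (-7 + w)*(2*w) = 2*w*(-7 + w))
M - Q(sqrt(-109 + x(8))) = -1/7281 - 2*sqrt(-109 - 7)*(-7 + sqrt(-109 - 7)) = -1/7281 - 2*sqrt(-116)*(-7 + sqrt(-116)) = -1/7281 - 2*2*I*sqrt(29)*(-7 + 2*I*sqrt(29)) = -1/7281 - 4*I*sqrt(29)*(-7 + 2*I*sqrt(29))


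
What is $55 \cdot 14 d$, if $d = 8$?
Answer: $6160$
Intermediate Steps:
$55 \cdot 14 d = 55 \cdot 14 \cdot 8 = 770 \cdot 8 = 6160$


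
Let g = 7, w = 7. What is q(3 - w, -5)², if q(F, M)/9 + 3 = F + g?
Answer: 0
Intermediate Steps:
q(F, M) = 36 + 9*F (q(F, M) = -27 + 9*(F + 7) = -27 + 9*(7 + F) = -27 + (63 + 9*F) = 36 + 9*F)
q(3 - w, -5)² = (36 + 9*(3 - 1*7))² = (36 + 9*(3 - 7))² = (36 + 9*(-4))² = (36 - 36)² = 0² = 0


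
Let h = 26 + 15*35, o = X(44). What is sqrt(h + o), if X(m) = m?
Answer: sqrt(595) ≈ 24.393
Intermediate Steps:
o = 44
h = 551 (h = 26 + 525 = 551)
sqrt(h + o) = sqrt(551 + 44) = sqrt(595)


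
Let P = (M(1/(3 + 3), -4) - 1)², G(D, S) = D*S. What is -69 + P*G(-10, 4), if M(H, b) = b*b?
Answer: -9069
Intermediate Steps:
M(H, b) = b²
P = 225 (P = ((-4)² - 1)² = (16 - 1)² = 15² = 225)
-69 + P*G(-10, 4) = -69 + 225*(-10*4) = -69 + 225*(-40) = -69 - 9000 = -9069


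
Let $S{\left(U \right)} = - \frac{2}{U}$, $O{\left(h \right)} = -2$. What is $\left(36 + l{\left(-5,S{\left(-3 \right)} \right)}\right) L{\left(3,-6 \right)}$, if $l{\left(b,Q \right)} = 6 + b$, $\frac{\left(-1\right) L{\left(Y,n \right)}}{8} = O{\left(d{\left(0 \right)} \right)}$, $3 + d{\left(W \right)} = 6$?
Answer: $592$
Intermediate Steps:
$d{\left(W \right)} = 3$ ($d{\left(W \right)} = -3 + 6 = 3$)
$L{\left(Y,n \right)} = 16$ ($L{\left(Y,n \right)} = \left(-8\right) \left(-2\right) = 16$)
$\left(36 + l{\left(-5,S{\left(-3 \right)} \right)}\right) L{\left(3,-6 \right)} = \left(36 + \left(6 - 5\right)\right) 16 = \left(36 + 1\right) 16 = 37 \cdot 16 = 592$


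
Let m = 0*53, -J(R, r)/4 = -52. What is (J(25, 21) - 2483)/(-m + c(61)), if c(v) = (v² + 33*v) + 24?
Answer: -2275/5758 ≈ -0.39510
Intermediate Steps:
J(R, r) = 208 (J(R, r) = -4*(-52) = 208)
c(v) = 24 + v² + 33*v
m = 0
(J(25, 21) - 2483)/(-m + c(61)) = (208 - 2483)/(-1*0 + (24 + 61² + 33*61)) = -2275/(0 + (24 + 3721 + 2013)) = -2275/(0 + 5758) = -2275/5758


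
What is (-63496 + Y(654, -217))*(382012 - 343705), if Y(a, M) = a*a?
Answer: 13952175540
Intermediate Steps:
Y(a, M) = a**2
(-63496 + Y(654, -217))*(382012 - 343705) = (-63496 + 654**2)*(382012 - 343705) = (-63496 + 427716)*38307 = 364220*38307 = 13952175540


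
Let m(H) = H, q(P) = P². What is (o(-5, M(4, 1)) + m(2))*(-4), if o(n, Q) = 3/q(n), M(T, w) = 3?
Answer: -212/25 ≈ -8.4800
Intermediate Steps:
o(n, Q) = 3/n² (o(n, Q) = 3/(n²) = 3/n²)
(o(-5, M(4, 1)) + m(2))*(-4) = (3/(-5)² + 2)*(-4) = (3*(1/25) + 2)*(-4) = (3/25 + 2)*(-4) = (53/25)*(-4) = -212/25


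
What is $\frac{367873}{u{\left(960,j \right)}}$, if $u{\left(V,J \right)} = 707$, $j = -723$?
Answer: $\frac{367873}{707} \approx 520.33$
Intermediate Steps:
$\frac{367873}{u{\left(960,j \right)}} = \frac{367873}{707}$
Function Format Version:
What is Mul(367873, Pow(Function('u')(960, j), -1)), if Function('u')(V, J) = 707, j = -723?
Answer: Rational(367873, 707) ≈ 520.33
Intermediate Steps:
Mul(367873, Pow(Function('u')(960, j), -1)) = Mul(367873, Pow(707, -1)) = Mul(367873, Rational(1, 707)) = Rational(367873, 707)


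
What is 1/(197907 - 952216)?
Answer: -1/754309 ≈ -1.3257e-6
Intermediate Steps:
1/(197907 - 952216) = 1/(-754309) = -1/754309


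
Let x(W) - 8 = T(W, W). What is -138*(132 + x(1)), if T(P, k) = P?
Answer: -19458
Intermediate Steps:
x(W) = 8 + W
-138*(132 + x(1)) = -138*(132 + (8 + 1)) = -138*(132 + 9) = -138*141 = -19458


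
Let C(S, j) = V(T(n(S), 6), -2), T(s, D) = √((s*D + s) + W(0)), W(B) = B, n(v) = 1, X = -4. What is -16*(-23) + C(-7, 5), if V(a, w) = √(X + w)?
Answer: 368 + I*√6 ≈ 368.0 + 2.4495*I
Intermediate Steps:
T(s, D) = √(s + D*s) (T(s, D) = √((s*D + s) + 0) = √((D*s + s) + 0) = √((s + D*s) + 0) = √(s + D*s))
V(a, w) = √(-4 + w)
C(S, j) = I*√6 (C(S, j) = √(-4 - 2) = √(-6) = I*√6)
-16*(-23) + C(-7, 5) = -16*(-23) + I*√6 = 368 + I*√6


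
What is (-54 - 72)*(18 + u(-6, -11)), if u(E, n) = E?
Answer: -1512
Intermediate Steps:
(-54 - 72)*(18 + u(-6, -11)) = (-54 - 72)*(18 - 6) = -126*12 = -1512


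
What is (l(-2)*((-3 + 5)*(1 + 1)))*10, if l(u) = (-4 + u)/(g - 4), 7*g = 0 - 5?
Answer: 560/11 ≈ 50.909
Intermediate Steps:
g = -5/7 (g = (0 - 5)/7 = (⅐)*(-5) = -5/7 ≈ -0.71429)
l(u) = 28/33 - 7*u/33 (l(u) = (-4 + u)/(-5/7 - 4) = (-4 + u)/(-33/7) = (-4 + u)*(-7/33) = 28/33 - 7*u/33)
(l(-2)*((-3 + 5)*(1 + 1)))*10 = ((28/33 - 7/33*(-2))*((-3 + 5)*(1 + 1)))*10 = ((28/33 + 14/33)*(2*2))*10 = ((14/11)*4)*10 = (56/11)*10 = 560/11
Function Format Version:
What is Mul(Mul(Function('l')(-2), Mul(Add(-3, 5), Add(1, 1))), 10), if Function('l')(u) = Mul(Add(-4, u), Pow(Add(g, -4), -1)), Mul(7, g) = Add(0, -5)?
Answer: Rational(560, 11) ≈ 50.909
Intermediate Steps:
g = Rational(-5, 7) (g = Mul(Rational(1, 7), Add(0, -5)) = Mul(Rational(1, 7), -5) = Rational(-5, 7) ≈ -0.71429)
Function('l')(u) = Add(Rational(28, 33), Mul(Rational(-7, 33), u)) (Function('l')(u) = Mul(Add(-4, u), Pow(Add(Rational(-5, 7), -4), -1)) = Mul(Add(-4, u), Pow(Rational(-33, 7), -1)) = Mul(Add(-4, u), Rational(-7, 33)) = Add(Rational(28, 33), Mul(Rational(-7, 33), u)))
Mul(Mul(Function('l')(-2), Mul(Add(-3, 5), Add(1, 1))), 10) = Mul(Mul(Add(Rational(28, 33), Mul(Rational(-7, 33), -2)), Mul(Add(-3, 5), Add(1, 1))), 10) = Mul(Mul(Add(Rational(28, 33), Rational(14, 33)), Mul(2, 2)), 10) = Mul(Mul(Rational(14, 11), 4), 10) = Mul(Rational(56, 11), 10) = Rational(560, 11)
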